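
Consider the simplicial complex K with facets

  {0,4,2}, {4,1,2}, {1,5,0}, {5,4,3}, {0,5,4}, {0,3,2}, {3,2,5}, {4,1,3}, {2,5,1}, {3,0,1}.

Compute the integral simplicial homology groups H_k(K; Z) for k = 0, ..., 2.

H_0 ≅ Z,  H_1 ≅ Z/2,  H_2 = 0.

K has 6 vertices, 15 edges, 10 triangles.
rank ∂_0 = 0, rank ∂_1 = 5 ⇒ b_0 = 6 − 0 − 5 = 1; all invariant factors of ∂_1 are 1 so no torsion. So H_0 ≅ Z.
rank ∂_1 = 5, rank ∂_2 = 10 ⇒ b_1 = 15 − 5 − 10 = 0; ∂_2 has invariant factor(s) [2] giving torsion. So H_1 ≅ Z/2.
rank ∂_2 = 10, rank ∂_3 = 0 ⇒ b_2 = 10 − 10 − 0 = 0. So H_2 ≅ 0.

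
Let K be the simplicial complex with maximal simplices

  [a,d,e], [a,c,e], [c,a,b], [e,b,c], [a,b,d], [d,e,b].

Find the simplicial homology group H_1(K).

We work with the vertex ordering a < b < c < d < e. The simplices of K, each written with vertices in increasing order, are:

  0-simplices (5): a, b, c, d, e
  1-simplices (9): ab, ac, ad, ae, bc, bd, be, ce, de
  2-simplices (6): abc, abd, ace, ade, bce, bde

so the chain groups are C_0 ≅ Z^5, C_1 ≅ Z^9, C_2 ≅ Z^6.

The boundary map ∂_1: C_1 → C_0 maps an edge to its endpoints' difference, ∂[p,q] = q − p. For instance
  ∂de = e − d.
The 5×9 boundary matrix has rank 4 and Smith normal form diag(1,1,1,1).

The boundary map ∂_2: C_2 → C_1 acts by ∂[p,q,r] = [q,r] − [p,r] + [p,q]. For instance
  ∂ace = ce − ae + ac,
  ∂bce = ce − be + bc.
The 9×6 boundary matrix has rank 5 and Smith normal form diag(1,1,1,1,1).

Computing H_k = (kernel of ∂_k) / (image of ∂_{k+1}):

  H_1: rank ker ∂_1 − rank ∂_2 = (9 − 4) − 5 = 0, and the invariant factors of ∂_2 are all 1, so H_1 ≅ 0.

H_1 = 0.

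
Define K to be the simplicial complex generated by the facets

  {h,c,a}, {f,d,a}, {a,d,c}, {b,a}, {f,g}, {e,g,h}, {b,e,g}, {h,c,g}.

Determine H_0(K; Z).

K has 8 vertices, 15 edges, 6 triangles.
rank ∂_0 = 0, rank ∂_1 = 7 ⇒ b_0 = 8 − 0 − 7 = 1; all invariant factors of ∂_1 are 1 so no torsion. So H_0 = Z.

H_0 ≅ Z.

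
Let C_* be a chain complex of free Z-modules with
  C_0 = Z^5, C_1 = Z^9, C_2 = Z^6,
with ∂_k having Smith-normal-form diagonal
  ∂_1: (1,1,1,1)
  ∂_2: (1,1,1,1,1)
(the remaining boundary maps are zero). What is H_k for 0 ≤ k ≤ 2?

H_0 = Z,  H_1 = 0,  H_2 = Z.

H_0: b_0 = 5 − 0 − 4 = 1; torsion from ∂_1 factors > 1: none. So H_0 = Z.
H_1: b_1 = 9 − 4 − 5 = 0; torsion from ∂_2 factors > 1: none. So H_1 = 0.
H_2: b_2 = 6 − 5 − 0 = 1; torsion from ∂_3 factors > 1: none. So H_2 = Z.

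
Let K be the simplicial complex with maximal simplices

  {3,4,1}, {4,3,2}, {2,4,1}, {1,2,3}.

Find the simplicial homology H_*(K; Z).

Take the total order 1 < 2 < 3 < 4 on the vertex set. Then K (dimension 2) consists of the simplices:

  0-simplices (4): [1], [2], [3], [4]
  1-simplices (6): [1,2], [1,3], [1,4], [2,3], [2,4], [3,4]
  2-simplices (4): [1,2,3], [1,2,4], [1,3,4], [2,3,4]

so the chain groups are C_0 ≅ Z^4, C_1 ≅ Z^6, C_2 ≅ Z^4.

Boundary ∂_1: C_1 → C_0 is given by ∂[p,q] = [q] − [p].
The 4×6 boundary matrix has rank 3 and Smith normal form diag(1,1,1).

Boundary ∂_2: C_2 → C_1 maps a triangle to the signed sum of its edges. For instance
  ∂[1,3,4] = [3,4] − [1,4] + [1,3],
  ∂[2,3,4] = [3,4] − [2,4] + [2,3].
The resulting 6×4 matrix has rank 3, and its Smith normal form has invariant factors (1,1,1).

From H_k ≅ ker(∂_k) / im(∂_{k+1}) we obtain:

  H_0: rank C_0 − rank ∂_1 = 4 − 3 = 1, and the invariant factors of ∂_1 are all 1, so H_0 ≅ Z.
  H_1: rank ker ∂_1 − rank ∂_2 = (6 − 3) − 3 = 0, and the invariant factors of ∂_2 are all 1, so H_1 ≅ 0.
  H_2: rank ker ∂_2 − rank ∂_3 = (4 − 3) − 0 = 1, and there is no ∂_3, so H_2 ≅ Z.

H_0 = Z,  H_1 = 0,  H_2 = Z.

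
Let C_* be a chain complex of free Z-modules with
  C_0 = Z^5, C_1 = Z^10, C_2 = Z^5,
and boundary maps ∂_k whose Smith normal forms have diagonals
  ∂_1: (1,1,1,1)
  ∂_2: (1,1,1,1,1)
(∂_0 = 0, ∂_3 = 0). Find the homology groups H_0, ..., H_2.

H_0 ≅ Z,  H_1 ≅ Z,  H_2 = 0.

H_0: b_0 = 5 − 0 − 4 = 1; torsion from ∂_1 factors > 1: none. So H_0 ≅ Z.
H_1: b_1 = 10 − 4 − 5 = 1; torsion from ∂_2 factors > 1: none. So H_1 ≅ Z.
H_2: b_2 = 5 − 5 − 0 = 0; torsion from ∂_3 factors > 1: none. So H_2 ≅ 0.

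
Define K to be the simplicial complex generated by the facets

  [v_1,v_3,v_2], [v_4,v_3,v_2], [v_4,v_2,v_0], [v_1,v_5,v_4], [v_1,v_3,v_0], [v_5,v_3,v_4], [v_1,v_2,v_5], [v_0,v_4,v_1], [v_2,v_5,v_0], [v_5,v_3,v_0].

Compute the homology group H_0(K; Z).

Fix the vertex order v_0 < v_1 < v_2 < v_3 < v_4 < v_5 and write every simplex with vertices in increasing order. Then dim K = 2 and the simplices of K are:

  0-simplices (6): [v_0], [v_1], [v_2], [v_3], [v_4], [v_5]
  1-simplices (15): (15 of them)
  2-simplices (10): [v_0,v_1,v_3], [v_0,v_1,v_4], [v_0,v_2,v_4], [v_0,v_2,v_5], [v_0,v_3,v_5], [v_1,v_2,v_3], [v_1,v_2,v_5], [v_1,v_4,v_5], [v_2,v_3,v_4], [v_3,v_4,v_5]

so the chain groups are C_0 ≅ Z^6, C_1 ≅ Z^15, C_2 ≅ Z^10.

The boundary map ∂_1: C_1 → C_0 maps an edge to its endpoints' difference, ∂[p,q] = q − p. For instance
  ∂[v_1,v_3] = [v_3] − [v_1].
This gives a 6×15 integer matrix of rank 5; reducing to Smith normal form yields diagonal entries (1,1,1,1,1).

The boundary map ∂_2: C_2 → C_1 acts by ∂[p,q,r] = [q,r] − [p,r] + [p,q]. For instance
  ∂[v_0,v_2,v_4] = [v_2,v_4] − [v_0,v_4] + [v_0,v_2],
  ∂[v_0,v_1,v_3] = [v_1,v_3] − [v_0,v_3] + [v_0,v_1].
The resulting 15×10 matrix has rank 10, and its Smith normal form has invariant factors (1,1,1,1,1,1,1,1,1,2).

Now H_k = ker ∂_k / im ∂_{k+1}, so:

  H_0: rank C_0 − rank ∂_1 = 6 − 5 = 1, and the invariant factors of ∂_1 are all 1, so H_0 = Z.

H_0 ≅ Z.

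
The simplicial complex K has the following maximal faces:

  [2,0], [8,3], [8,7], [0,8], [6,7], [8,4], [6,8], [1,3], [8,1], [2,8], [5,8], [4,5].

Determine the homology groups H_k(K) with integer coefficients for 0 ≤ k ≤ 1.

H_0 = Z,  H_1 = Z^4.

K has 9 vertices, 12 edges.
rank ∂_0 = 0, rank ∂_1 = 8 ⇒ b_0 = 9 − 0 − 8 = 1; all invariant factors of ∂_1 are 1 so no torsion. So H_0 = Z.
rank ∂_1 = 8, rank ∂_2 = 0 ⇒ b_1 = 12 − 8 − 0 = 4. So H_1 = Z^4.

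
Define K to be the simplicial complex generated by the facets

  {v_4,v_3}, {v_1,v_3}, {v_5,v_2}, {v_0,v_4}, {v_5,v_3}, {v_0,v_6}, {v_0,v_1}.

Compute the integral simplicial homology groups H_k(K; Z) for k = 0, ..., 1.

H_0 = Z,  H_1 = Z.

Take the total order v_0 < v_1 < v_2 < v_3 < v_4 < v_5 < v_6 on the vertex set. Then K (dimension 1) consists of the simplices:

  0-simplices (7): [v_0], [v_1], [v_2], [v_3], [v_4], [v_5], [v_6]
  1-simplices (7): [v_0,v_1], [v_0,v_4], [v_0,v_6], [v_1,v_3], [v_2,v_5], [v_3,v_4], [v_3,v_5]

Hence C_0 ≅ Z^7, C_1 ≅ Z^7.

Boundary ∂_1: C_1 → C_0 sends each edge [p,q] (with p < q) to q − p. For instance
  ∂[v_3,v_5] = [v_5] − [v_3].
The resulting 7×7 matrix has rank 6, and its Smith normal form has invariant factors (1,1,1,1,1,1).

Computing H_k = (kernel of ∂_k) / (image of ∂_{k+1}):

  H_0: rank C_0 − rank ∂_1 = 7 − 6 = 1, and the invariant factors of ∂_1 are all 1, so H_0 = Z.
  H_1: rank ker ∂_1 − rank ∂_2 = (7 − 6) − 0 = 1, and there is no ∂_2, so H_1 = Z.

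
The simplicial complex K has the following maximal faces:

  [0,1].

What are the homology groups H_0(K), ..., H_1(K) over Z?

We work with the vertex ordering 0 < 1. The simplices of K, each written with vertices in increasing order, are:

  0-simplices (2): [0], [1]
  1-simplices (1): [0,1]

giving chain groups C_0 ≅ Z^2, C_1 ≅ Z^1.

∂_1: C_1 → C_0 maps an edge to its endpoints' difference, ∂[p,q] = q − p. For instance
  ∂[0,1] = [1] − [0].
The 2×1 boundary matrix has rank 1 and Smith normal form diag(1).

Now H_k = ker ∂_k / im ∂_{k+1}, so:

  H_0: rank C_0 − rank ∂_1 = 2 − 1 = 1, and the invariant factors of ∂_1 are all 1, so H_0 = Z.
  H_1: rank ker ∂_1 − rank ∂_2 = (1 − 1) − 0 = 0, and there is no ∂_2, so H_1 = 0.

As a check, the Euler characteristic is 2 − 1 = 1, which agrees with 1 − 0 = 1.

H_0 = Z,  H_1 = 0.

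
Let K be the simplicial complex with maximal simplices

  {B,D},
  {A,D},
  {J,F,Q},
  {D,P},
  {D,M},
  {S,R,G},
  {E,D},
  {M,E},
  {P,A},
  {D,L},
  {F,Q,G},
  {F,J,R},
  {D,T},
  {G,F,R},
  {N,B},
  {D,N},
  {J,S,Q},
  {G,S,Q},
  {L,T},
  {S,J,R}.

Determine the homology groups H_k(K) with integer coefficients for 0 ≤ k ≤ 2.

H_0 ≅ Z^2,  H_1 ≅ Z^4,  H_2 ≅ Z.

Fix the vertex order A < B < D < E < F < G < J < L < M < N < P < Q < R < S < T and write every simplex with vertices in increasing order. Then dim K = 2 and the simplices of K are:

  0-simplices (15): A, B, D, E, F, G, J, L, M, N, P, Q, R, S, T
  1-simplices (24): AD, AP, BD, BN, DE, DL, DM, DN, DP, DT, EM, FG, FJ, FQ, FR, GQ, GR, GS, JQ, JR, JS, LT, QS, RS
  2-simplices (8): FGQ, FGR, FJQ, FJR, GQS, GRS, JQS, JRS

Hence C_0 ≅ Z^15, C_1 ≅ Z^24, C_2 ≅ Z^8.

∂_1: C_1 → C_0 maps an edge to its endpoints' difference, ∂[p,q] = q − p.
The 15×24 boundary matrix has rank 13 and Smith normal form diag(1,1,1,1,1,1,1,1,1,1,1,1,1).

The boundary map ∂_2: C_2 → C_1 maps a triangle to the signed sum of its edges. For instance
  ∂FGR = GR − FR + FG,
  ∂FJQ = JQ − FQ + FJ.
The 24×8 boundary matrix has rank 7 and Smith normal form diag(1,1,1,1,1,1,1).

Reading off H_k = ker ∂_k / im ∂_{k+1}:

  H_0: rank C_0 − rank ∂_1 = 15 − 13 = 2, and the invariant factors of ∂_1 are all 1, so H_0 ≅ Z^2.
  H_1: rank ker ∂_1 − rank ∂_2 = (24 − 13) − 7 = 4, and the invariant factors of ∂_2 are all 1, so H_1 ≅ Z^4.
  H_2: rank ker ∂_2 − rank ∂_3 = (8 − 7) − 0 = 1, and there is no ∂_3, so H_2 ≅ Z.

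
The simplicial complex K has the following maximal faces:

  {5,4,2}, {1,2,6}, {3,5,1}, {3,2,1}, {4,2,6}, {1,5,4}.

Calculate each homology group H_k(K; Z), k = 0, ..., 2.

We work with the vertex ordering 1 < 2 < 3 < 4 < 5 < 6. The simplices of K, each written with vertices in increasing order, are:

  0-simplices (6): [1], [2], [3], [4], [5], [6]
  1-simplices (12): [1,2], [1,3], [1,4], [1,5], [1,6], [2,3], [2,4], [2,5], [2,6], [3,5], [4,5], [4,6]
  2-simplices (6): [1,2,3], [1,2,6], [1,3,5], [1,4,5], [2,4,5], [2,4,6]

so the chain groups are C_0 ≅ Z^6, C_1 ≅ Z^12, C_2 ≅ Z^6.

The boundary map ∂_1: C_1 → C_0 is given by ∂[p,q] = [q] − [p]. For instance
  ∂[3,5] = [5] − [3].
The 6×12 boundary matrix has rank 5 and Smith normal form diag(1,1,1,1,1).

∂_2: C_2 → C_1 sends each 2-simplex [p,q,r] to [q,r] − [p,r] + [p,q]. For instance
  ∂[2,4,6] = [4,6] − [2,6] + [2,4],
  ∂[1,4,5] = [4,5] − [1,5] + [1,4].
This gives a 12×6 integer matrix of rank 6; reducing to Smith normal form yields diagonal entries (1,1,1,1,1,1).

Computing H_k = (kernel of ∂_k) / (image of ∂_{k+1}):

  H_0: rank C_0 − rank ∂_1 = 6 − 5 = 1, and the invariant factors of ∂_1 are all 1, so H_0 = Z.
  H_1: rank ker ∂_1 − rank ∂_2 = (12 − 5) − 6 = 1, and the invariant factors of ∂_2 are all 1, so H_1 = Z.
  H_2: rank ker ∂_2 − rank ∂_3 = (6 − 6) − 0 = 0, and there is no ∂_3, so H_2 = 0.

As a check, the Euler characteristic is 6 − 12 + 6 = 0, which agrees with 1 − 1 + 0 = 0.
(K is a triangulation of the cylinder S^1 x I.)

H_0 = Z,  H_1 = Z,  H_2 = 0.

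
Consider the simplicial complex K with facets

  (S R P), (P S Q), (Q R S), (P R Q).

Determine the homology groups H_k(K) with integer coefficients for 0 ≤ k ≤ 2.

Take the total order P < Q < R < S on the vertex set. Then K (dimension 2) consists of the simplices:

  0-simplices (4): P, Q, R, S
  1-simplices (6): PQ, PR, PS, QR, QS, RS
  2-simplices (4): PQR, PQS, PRS, QRS

giving chain groups C_0 ≅ Z^4, C_1 ≅ Z^6, C_2 ≅ Z^4.

∂_1: C_1 → C_0 maps an edge to its endpoints' difference, ∂[p,q] = q − p. For instance
  ∂RS = S − R.
The 4×6 boundary matrix has rank 3 and Smith normal form diag(1,1,1).

Boundary ∂_2: C_2 → C_1 sends each 2-simplex [p,q,r] to [q,r] − [p,r] + [p,q]. For instance
  ∂PQR = QR − PR + PQ,
  ∂PRS = RS − PS + PR.
The 6×4 boundary matrix has rank 3 and Smith normal form diag(1,1,1).

Computing H_k = (kernel of ∂_k) / (image of ∂_{k+1}):

  H_0: rank C_0 − rank ∂_1 = 4 − 3 = 1, and the invariant factors of ∂_1 are all 1, so H_0 ≅ Z.
  H_1: rank ker ∂_1 − rank ∂_2 = (6 − 3) − 3 = 0, and the invariant factors of ∂_2 are all 1, so H_1 ≅ 0.
  H_2: rank ker ∂_2 − rank ∂_3 = (4 − 3) − 0 = 1, and there is no ∂_3, so H_2 ≅ Z.

(K is a triangulation of the 2-sphere S^2.)

H_0 = Z,  H_1 = 0,  H_2 = Z.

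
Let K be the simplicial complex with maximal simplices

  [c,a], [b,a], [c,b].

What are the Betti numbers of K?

b_0 = 1, b_1 = 1.

We work with the vertex ordering a < b < c. The simplices of K, each written with vertices in increasing order, are:

  0-simplices (3): a, b, c
  1-simplices (3): ab, ac, bc

so the chain groups are C_0 ≅ Z^3, C_1 ≅ Z^3.

The boundary map ∂_1: C_1 → C_0 is given by ∂[p,q] = [q] − [p]. For instance
  ∂ab = b − a.
The resulting 3×3 matrix has rank 2, and its Smith normal form has invariant factors (1,1).

Reading off H_k = ker ∂_k / im ∂_{k+1}:

  H_0: rank C_0 − rank ∂_1 = 3 − 2 = 1, and the invariant factors of ∂_1 are all 1, so H_0 ≅ Z.
  H_1: rank ker ∂_1 − rank ∂_2 = (3 − 2) − 0 = 1, and there is no ∂_2, so H_1 ≅ Z.

Hence the Betti numbers are b_0 = 1, b_1 = 1.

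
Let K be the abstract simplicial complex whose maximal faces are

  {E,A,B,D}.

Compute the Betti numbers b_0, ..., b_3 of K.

We work with the vertex ordering A < B < D < E. The simplices of K, each written with vertices in increasing order, are:

  0-simplices (4): A, B, D, E
  1-simplices (6): AB, AD, AE, BD, BE, DE
  2-simplices (4): ABD, ABE, ADE, BDE
  3-simplices (1): ABDE

so the chain groups are C_0 ≅ Z^4, C_1 ≅ Z^6, C_2 ≅ Z^4, C_3 ≅ Z^1.

The boundary map ∂_1: C_1 → C_0 sends each edge [p,q] (with p < q) to q − p.
This gives a 4×6 integer matrix of rank 3; reducing to Smith normal form yields diagonal entries (1,1,1).

The boundary map ∂_2: C_2 → C_1 sends each 2-simplex [p,q,r] to [q,r] − [p,r] + [p,q]. For instance
  ∂ABD = BD − AD + AB,
  ∂ADE = DE − AE + AD.
As a 6×4 matrix over Z this has rank 3, with invariant factors (1,1,1).

The boundary map ∂_3: C_3 → C_2 sends each 3-simplex σ to the alternating sum Σ_i (−1)^i (σ with its i-th vertex removed). For instance
  ∂ABDE = BDE − ADE + ABE − ABD.
The resulting 4×1 matrix has rank 1, and its Smith normal form has invariant factors (1).

Reading off H_k = ker ∂_k / im ∂_{k+1}:

  H_0: rank C_0 − rank ∂_1 = 4 − 3 = 1, and the invariant factors of ∂_1 are all 1, so H_0 = Z.
  H_1: rank ker ∂_1 − rank ∂_2 = (6 − 3) − 3 = 0, and the invariant factors of ∂_2 are all 1, so H_1 = 0.
  H_2: rank ker ∂_2 − rank ∂_3 = (4 − 3) − 1 = 0, and the invariant factors of ∂_3 are all 1, so H_2 = 0.
  H_3: rank ker ∂_3 − rank ∂_4 = (1 − 1) − 0 = 0, and there is no ∂_4, so H_3 = 0.

Hence the Betti numbers are b_0 = 1, b_1 = 0, b_2 = 0, b_3 = 0.

b_0 = 1, b_1 = 0, b_2 = 0, b_3 = 0.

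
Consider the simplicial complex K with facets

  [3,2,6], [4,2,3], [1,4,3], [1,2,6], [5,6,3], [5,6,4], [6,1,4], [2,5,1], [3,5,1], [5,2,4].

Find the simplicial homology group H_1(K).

We work with the vertex ordering 1 < 2 < 3 < 4 < 5 < 6. The simplices of K, each written with vertices in increasing order, are:

  0-simplices (6): [1], [2], [3], [4], [5], [6]
  1-simplices (15): [1,2], [1,3], [1,4], [1,5], [1,6], [2,3], [2,4], [2,5], [2,6], [3,4], [3,5], [3,6], [4,5], [4,6], [5,6]
  2-simplices (10): [1,2,5], [1,2,6], [1,3,4], [1,3,5], [1,4,6], [2,3,4], [2,3,6], [2,4,5], [3,5,6], [4,5,6]

giving chain groups C_0 ≅ Z^6, C_1 ≅ Z^15, C_2 ≅ Z^10.

∂_1: C_1 → C_0 maps an edge to its endpoints' difference, ∂[p,q] = q − p.
The 6×15 boundary matrix has rank 5 and Smith normal form diag(1,1,1,1,1).

∂_2: C_2 → C_1 acts by ∂[p,q,r] = [q,r] − [p,r] + [p,q]. For instance
  ∂[4,5,6] = [5,6] − [4,6] + [4,5],
  ∂[1,4,6] = [4,6] − [1,6] + [1,4].
As a 15×10 matrix over Z this has rank 10, with invariant factors (1,1,1,1,1,1,1,1,1,2).

Now H_k = ker ∂_k / im ∂_{k+1}, so:

  H_1: rank ker ∂_1 − rank ∂_2 = (15 − 5) − 10 = 0, and ∂_2 has invariant factor 2 > 1, so H_1 ≅ Z/2Z.

H_1 = Z/2Z.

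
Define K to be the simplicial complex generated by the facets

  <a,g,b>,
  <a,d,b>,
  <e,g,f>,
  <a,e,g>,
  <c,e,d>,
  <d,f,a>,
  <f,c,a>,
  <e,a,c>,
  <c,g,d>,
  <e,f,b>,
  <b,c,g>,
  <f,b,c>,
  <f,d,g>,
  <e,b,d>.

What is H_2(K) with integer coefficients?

Order the vertices as a < b < c < d < e < f < g. Listing each simplex with vertices in this order, K has dimension 2 with simplices:

  0-simplices (7): a, b, c, d, e, f, g
  1-simplices (21): ab, ac, ad, ae, af, ag, bc, bd, be, bf, bg, cd, ce, cf, cg, de, df, dg, ef, eg, fg
  2-simplices (14): abd, abg, ace, acf, adf, aeg, bcf, bcg, bde, bef, cde, cdg, dfg, efg

so the chain groups are C_0 ≅ Z^7, C_1 ≅ Z^21, C_2 ≅ Z^14.

The boundary map ∂_1: C_1 → C_0 maps an edge to its endpoints' difference, ∂[p,q] = q − p. For instance
  ∂bf = f − b.
The 7×21 boundary matrix has rank 6 and Smith normal form diag(1,1,1,1,1,1).

∂_2: C_2 → C_1 acts by ∂[p,q,r] = [q,r] − [p,r] + [p,q]. For instance
  ∂cdg = dg − cg + cd,
  ∂ace = ce − ae + ac.
The 21×14 boundary matrix has rank 13 and Smith normal form diag(1,1,1,1,1,1,1,1,1,1,1,1,1).

Computing H_k = (kernel of ∂_k) / (image of ∂_{k+1}):

  H_2: rank ker ∂_2 − rank ∂_3 = (14 − 13) − 0 = 1, and there is no ∂_3, so H_2 = Z.

H_2 = Z.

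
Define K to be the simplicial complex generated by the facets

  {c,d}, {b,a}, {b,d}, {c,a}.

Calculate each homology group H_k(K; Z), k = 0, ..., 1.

H_0 ≅ Z,  H_1 ≅ Z.

Order the vertices as a < b < c < d. Listing each simplex with vertices in this order, K has dimension 1 with simplices:

  0-simplices (4): a, b, c, d
  1-simplices (4): ab, ac, bd, cd

giving chain groups C_0 ≅ Z^4, C_1 ≅ Z^4.

∂_1: C_1 → C_0 is given by ∂[p,q] = [q] − [p]. For instance
  ∂cd = d − c.
The resulting 4×4 matrix has rank 3, and its Smith normal form has invariant factors (1,1,1).

Computing H_k = (kernel of ∂_k) / (image of ∂_{k+1}):

  H_0: rank C_0 − rank ∂_1 = 4 − 3 = 1, and the invariant factors of ∂_1 are all 1, so H_0 ≅ Z.
  H_1: rank ker ∂_1 − rank ∂_2 = (4 − 3) − 0 = 1, and there is no ∂_2, so H_1 ≅ Z.

As a check, the Euler characteristic is 4 − 4 = 0, which agrees with 1 − 1 = 0.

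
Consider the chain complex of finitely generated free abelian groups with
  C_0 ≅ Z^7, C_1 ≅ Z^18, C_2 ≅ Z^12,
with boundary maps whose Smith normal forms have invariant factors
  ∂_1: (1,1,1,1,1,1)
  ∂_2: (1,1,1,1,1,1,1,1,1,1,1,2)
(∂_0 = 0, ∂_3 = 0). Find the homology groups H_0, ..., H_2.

H_0: b_0 = 7 − 0 − 6 = 1; torsion from ∂_1 factors > 1: none. So H_0 = Z.
H_1: b_1 = 18 − 6 − 12 = 0; torsion from ∂_2 factors > 1: [2]. So H_1 = Z/2.
H_2: b_2 = 12 − 12 − 0 = 0; torsion from ∂_3 factors > 1: none. So H_2 = 0.

H_0 = Z,  H_1 = Z/2,  H_2 = 0.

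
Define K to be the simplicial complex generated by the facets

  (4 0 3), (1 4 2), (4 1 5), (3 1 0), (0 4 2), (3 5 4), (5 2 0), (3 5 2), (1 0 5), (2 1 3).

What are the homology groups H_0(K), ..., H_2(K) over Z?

Order the vertices as 0 < 1 < 2 < 3 < 4 < 5. Listing each simplex with vertices in this order, K has dimension 2 with simplices:

  0-simplices (6): [0], [1], [2], [3], [4], [5]
  1-simplices (15): [0,1], [0,2], [0,3], [0,4], [0,5], [1,2], [1,3], [1,4], [1,5], [2,3], [2,4], [2,5], [3,4], [3,5], [4,5]
  2-simplices (10): [0,1,3], [0,1,5], [0,2,4], [0,2,5], [0,3,4], [1,2,3], [1,2,4], [1,4,5], [2,3,5], [3,4,5]

giving chain groups C_0 ≅ Z^6, C_1 ≅ Z^15, C_2 ≅ Z^10.

The boundary map ∂_1: C_1 → C_0 maps an edge to its endpoints' difference, ∂[p,q] = q − p.
The 6×15 boundary matrix has rank 5 and Smith normal form diag(1,1,1,1,1).

∂_2: C_2 → C_1 sends each 2-simplex [p,q,r] to [q,r] − [p,r] + [p,q]. For instance
  ∂[1,2,4] = [2,4] − [1,4] + [1,2],
  ∂[1,2,3] = [2,3] − [1,3] + [1,2].
This gives a 15×10 integer matrix of rank 10; reducing to Smith normal form yields diagonal entries (1,1,1,1,1,1,1,1,1,2).

Now H_k = ker ∂_k / im ∂_{k+1}, so:

  H_0: rank C_0 − rank ∂_1 = 6 − 5 = 1, and the invariant factors of ∂_1 are all 1, so H_0 ≅ Z.
  H_1: rank ker ∂_1 − rank ∂_2 = (15 − 5) − 10 = 0, and ∂_2 has invariant factor 2 > 1, so H_1 ≅ Z_2.
  H_2: rank ker ∂_2 − rank ∂_3 = (10 − 10) − 0 = 0, and there is no ∂_3, so H_2 ≅ 0.

As a check, the Euler characteristic is 6 − 15 + 10 = 1, which agrees with 1 − 0 + 0 = 1.

H_0 ≅ Z,  H_1 ≅ Z_2,  H_2 = 0.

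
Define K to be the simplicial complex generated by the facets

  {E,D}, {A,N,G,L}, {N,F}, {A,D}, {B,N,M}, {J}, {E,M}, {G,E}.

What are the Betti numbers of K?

b_0 = 2, b_1 = 2, b_2 = 0, b_3 = 0.

K has 10 vertices, 14 edges, 5 triangles, 1 3-simplex.
rank ∂_0 = 0, rank ∂_1 = 8 ⇒ b_0 = 10 − 0 − 8 = 2; all invariant factors of ∂_1 are 1 so no torsion. So H_0 ≅ Z^2.
rank ∂_1 = 8, rank ∂_2 = 4 ⇒ b_1 = 14 − 8 − 4 = 2; all invariant factors of ∂_2 are 1 so no torsion. So H_1 ≅ Z^2.
rank ∂_2 = 4, rank ∂_3 = 1 ⇒ b_2 = 5 − 4 − 1 = 0; all invariant factors of ∂_3 are 1 so no torsion. So H_2 ≅ 0.
rank ∂_3 = 1, rank ∂_4 = 0 ⇒ b_3 = 1 − 1 − 0 = 0. So H_3 ≅ 0.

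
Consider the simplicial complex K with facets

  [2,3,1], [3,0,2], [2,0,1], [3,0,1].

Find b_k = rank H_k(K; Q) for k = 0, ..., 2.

Fix the vertex order 0 < 1 < 2 < 3 and write every simplex with vertices in increasing order. Then dim K = 2 and the simplices of K are:

  0-simplices (4): [0], [1], [2], [3]
  1-simplices (6): [0,1], [0,2], [0,3], [1,2], [1,3], [2,3]
  2-simplices (4): [0,1,2], [0,1,3], [0,2,3], [1,2,3]

so the chain groups are C_0 ≅ Z^4, C_1 ≅ Z^6, C_2 ≅ Z^4.

∂_1: C_1 → C_0 maps an edge to its endpoints' difference, ∂[p,q] = q − p.
This gives a 4×6 integer matrix of rank 3; reducing to Smith normal form yields diagonal entries (1,1,1).

The boundary map ∂_2: C_2 → C_1 maps a triangle to the signed sum of its edges. For instance
  ∂[0,2,3] = [2,3] − [0,3] + [0,2],
  ∂[0,1,3] = [1,3] − [0,3] + [0,1].
The 6×4 boundary matrix has rank 3 and Smith normal form diag(1,1,1).

Now H_k = ker ∂_k / im ∂_{k+1}, so:

  H_0: rank C_0 − rank ∂_1 = 4 − 3 = 1, and the invariant factors of ∂_1 are all 1, so H_0 ≅ Z.
  H_1: rank ker ∂_1 − rank ∂_2 = (6 − 3) − 3 = 0, and the invariant factors of ∂_2 are all 1, so H_1 ≅ 0.
  H_2: rank ker ∂_2 − rank ∂_3 = (4 − 3) − 0 = 1, and there is no ∂_3, so H_2 ≅ Z.

(K is a triangulation of the 2-sphere S^2.)

Hence the Betti numbers are b_0 = 1, b_1 = 0, b_2 = 1.

b_0 = 1, b_1 = 0, b_2 = 1.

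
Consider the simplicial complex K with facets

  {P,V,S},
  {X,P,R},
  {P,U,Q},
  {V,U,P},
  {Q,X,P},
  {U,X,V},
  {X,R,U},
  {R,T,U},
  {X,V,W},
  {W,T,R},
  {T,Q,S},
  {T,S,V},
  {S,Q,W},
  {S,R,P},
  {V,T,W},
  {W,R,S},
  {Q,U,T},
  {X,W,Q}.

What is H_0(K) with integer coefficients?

H_0 = Z.

Take the total order P < Q < R < S < T < U < V < W < X on the vertex set. Then K (dimension 2) consists of the simplices:

  0-simplices (9): P, Q, R, S, T, U, V, W, X
  1-simplices (27): PQ, PR, PS, PU, PV, PX, QS, QT, QU, QW, QX, RS, RT, RU, RW, RX, ST, SV, SW, TU, TV, TW, UV, UX, VW, VX, WX
  2-simplices (18): PQU, PQX, PRS, PRX, PSV, PUV, QST, QSW, QTU, QWX, RSW, RTU, RTW, RUX, STV, TVW, UVX, VWX

giving chain groups C_0 ≅ Z^9, C_1 ≅ Z^27, C_2 ≅ Z^18.

The boundary map ∂_1: C_1 → C_0 is given by ∂[p,q] = [q] − [p].
As a 9×27 matrix over Z this has rank 8, with invariant factors (1,1,1,1,1,1,1,1).

The boundary map ∂_2: C_2 → C_1 acts by ∂[p,q,r] = [q,r] − [p,r] + [p,q]. For instance
  ∂QST = ST − QT + QS,
  ∂RTW = TW − RW + RT.
The 27×18 boundary matrix has rank 18 and Smith normal form diag(1,1,1,1,1,1,1,1,1,1,1,1,1,1,1,1,1,2).

Computing H_k = (kernel of ∂_k) / (image of ∂_{k+1}):

  H_0: rank C_0 − rank ∂_1 = 9 − 8 = 1, and the invariant factors of ∂_1 are all 1, so H_0 = Z.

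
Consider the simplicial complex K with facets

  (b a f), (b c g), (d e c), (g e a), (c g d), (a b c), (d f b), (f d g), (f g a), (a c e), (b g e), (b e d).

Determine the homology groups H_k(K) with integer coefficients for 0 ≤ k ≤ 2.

H_0 = Z,  H_1 = Z_2,  H_2 = 0.

Take the total order a < b < c < d < e < f < g on the vertex set. Then K (dimension 2) consists of the simplices:

  0-simplices (7): a, b, c, d, e, f, g
  1-simplices (18): ab, ac, ae, af, ag, bc, bd, be, bf, bg, cd, ce, cg, de, df, dg, eg, fg
  2-simplices (12): abc, abf, ace, aeg, afg, bcg, bde, bdf, beg, cde, cdg, dfg

giving chain groups C_0 ≅ Z^7, C_1 ≅ Z^18, C_2 ≅ Z^12.

The boundary map ∂_1: C_1 → C_0 maps an edge to its endpoints' difference, ∂[p,q] = q − p.
The resulting 7×18 matrix has rank 6, and its Smith normal form has invariant factors (1,1,1,1,1,1).

The boundary map ∂_2: C_2 → C_1 acts by ∂[p,q,r] = [q,r] − [p,r] + [p,q]. For instance
  ∂aeg = eg − ag + ae,
  ∂abf = bf − af + ab.
This gives a 18×12 integer matrix of rank 12; reducing to Smith normal form yields diagonal entries (1,1,1,1,1,1,1,1,1,1,1,2).

Computing H_k = (kernel of ∂_k) / (image of ∂_{k+1}):

  H_0: rank C_0 − rank ∂_1 = 7 − 6 = 1, and the invariant factors of ∂_1 are all 1, so H_0 ≅ Z.
  H_1: rank ker ∂_1 − rank ∂_2 = (18 − 6) − 12 = 0, and ∂_2 has invariant factor 2 > 1, so H_1 ≅ Z_2.
  H_2: rank ker ∂_2 − rank ∂_3 = (12 − 12) − 0 = 0, and there is no ∂_3, so H_2 ≅ 0.

(K is a triangulation of the real projective plane RP^2.)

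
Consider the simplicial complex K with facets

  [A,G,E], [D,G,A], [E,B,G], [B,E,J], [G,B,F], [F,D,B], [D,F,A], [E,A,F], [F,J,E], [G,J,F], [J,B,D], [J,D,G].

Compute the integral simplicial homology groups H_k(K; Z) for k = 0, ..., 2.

H_0 = Z,  H_1 = Z/2Z,  H_2 = 0.

Take the total order A < B < D < E < F < G < J on the vertex set. Then K (dimension 2) consists of the simplices:

  0-simplices (7): A, B, D, E, F, G, J
  1-simplices (18): AD, AE, AF, AG, BD, BE, BF, BG, BJ, DF, DG, DJ, EF, EG, EJ, FG, FJ, GJ
  2-simplices (12): ADF, ADG, AEF, AEG, BDF, BDJ, BEG, BEJ, BFG, DGJ, EFJ, FGJ

so the chain groups are C_0 ≅ Z^7, C_1 ≅ Z^18, C_2 ≅ Z^12.

∂_1: C_1 → C_0 maps an edge to its endpoints' difference, ∂[p,q] = q − p.
This gives a 7×18 integer matrix of rank 6; reducing to Smith normal form yields diagonal entries (1,1,1,1,1,1).

Boundary ∂_2: C_2 → C_1 maps a triangle to the signed sum of its edges. For instance
  ∂DGJ = GJ − DJ + DG,
  ∂ADF = DF − AF + AD.
As a 18×12 matrix over Z this has rank 12, with invariant factors (1,1,1,1,1,1,1,1,1,1,1,2).

Reading off H_k = ker ∂_k / im ∂_{k+1}:

  H_0: rank C_0 − rank ∂_1 = 7 − 6 = 1, and the invariant factors of ∂_1 are all 1, so H_0 ≅ Z.
  H_1: rank ker ∂_1 − rank ∂_2 = (18 − 6) − 12 = 0, and ∂_2 has invariant factor 2 > 1, so H_1 ≅ Z/2Z.
  H_2: rank ker ∂_2 − rank ∂_3 = (12 − 12) − 0 = 0, and there is no ∂_3, so H_2 ≅ 0.

As a check, the Euler characteristic is 7 − 18 + 12 = 1, which agrees with 1 − 0 + 0 = 1.
(K is a triangulation of the real projective plane RP^2.)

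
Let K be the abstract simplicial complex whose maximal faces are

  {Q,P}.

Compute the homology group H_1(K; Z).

H_1 = 0.

We work with the vertex ordering P < Q. The simplices of K, each written with vertices in increasing order, are:

  0-simplices (2): P, Q
  1-simplices (1): PQ

Hence C_0 ≅ Z^2, C_1 ≅ Z^1.

The boundary map ∂_1: C_1 → C_0 sends each edge [p,q] (with p < q) to q − p. For instance
  ∂PQ = Q − P.
The resulting 2×1 matrix has rank 1, and its Smith normal form has invariant factors (1).

Computing H_k = (kernel of ∂_k) / (image of ∂_{k+1}):

  H_1: rank ker ∂_1 − rank ∂_2 = (1 − 1) − 0 = 0, and there is no ∂_2, so H_1 ≅ 0.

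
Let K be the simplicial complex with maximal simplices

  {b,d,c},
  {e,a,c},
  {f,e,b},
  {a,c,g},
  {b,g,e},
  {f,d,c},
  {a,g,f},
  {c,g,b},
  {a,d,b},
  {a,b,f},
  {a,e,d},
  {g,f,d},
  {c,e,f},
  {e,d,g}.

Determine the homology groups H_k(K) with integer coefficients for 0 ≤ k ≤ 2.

Take the total order a < b < c < d < e < f < g on the vertex set. Then K (dimension 2) consists of the simplices:

  0-simplices (7): a, b, c, d, e, f, g
  1-simplices (21): ab, ac, ad, ae, af, ag, bc, bd, be, bf, bg, cd, ce, cf, cg, de, df, dg, ef, eg, fg
  2-simplices (14): abd, abf, ace, acg, ade, afg, bcd, bcg, bef, beg, cdf, cef, deg, dfg

Hence C_0 ≅ Z^7, C_1 ≅ Z^21, C_2 ≅ Z^14.

∂_1: C_1 → C_0 is given by ∂[p,q] = [q] − [p]. For instance
  ∂bg = g − b.
The resulting 7×21 matrix has rank 6, and its Smith normal form has invariant factors (1,1,1,1,1,1).

The boundary map ∂_2: C_2 → C_1 sends each 2-simplex [p,q,r] to [q,r] − [p,r] + [p,q]. For instance
  ∂afg = fg − ag + af,
  ∂ace = ce − ae + ac.
This gives a 21×14 integer matrix of rank 13; reducing to Smith normal form yields diagonal entries (1,1,1,1,1,1,1,1,1,1,1,1,1).

Computing H_k = (kernel of ∂_k) / (image of ∂_{k+1}):

  H_0: rank C_0 − rank ∂_1 = 7 − 6 = 1, and the invariant factors of ∂_1 are all 1, so H_0 = Z.
  H_1: rank ker ∂_1 − rank ∂_2 = (21 − 6) − 13 = 2, and the invariant factors of ∂_2 are all 1, so H_1 = Z^2.
  H_2: rank ker ∂_2 − rank ∂_3 = (14 − 13) − 0 = 1, and there is no ∂_3, so H_2 = Z.

As a check, the Euler characteristic is 7 − 21 + 14 = 0, which agrees with 1 − 2 + 1 = 0.

H_0 = Z,  H_1 = Z^2,  H_2 = Z.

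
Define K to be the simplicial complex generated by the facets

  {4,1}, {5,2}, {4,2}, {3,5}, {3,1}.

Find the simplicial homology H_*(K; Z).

Order the vertices as 1 < 2 < 3 < 4 < 5. Listing each simplex with vertices in this order, K has dimension 1 with simplices:

  0-simplices (5): [1], [2], [3], [4], [5]
  1-simplices (5): [1,3], [1,4], [2,4], [2,5], [3,5]

so the chain groups are C_0 ≅ Z^5, C_1 ≅ Z^5.

Boundary ∂_1: C_1 → C_0 maps an edge to its endpoints' difference, ∂[p,q] = q − p. For instance
  ∂[2,4] = [4] − [2].
The resulting 5×5 matrix has rank 4, and its Smith normal form has invariant factors (1,1,1,1).

Computing H_k = (kernel of ∂_k) / (image of ∂_{k+1}):

  H_0: rank C_0 − rank ∂_1 = 5 − 4 = 1, and the invariant factors of ∂_1 are all 1, so H_0 ≅ Z.
  H_1: rank ker ∂_1 − rank ∂_2 = (5 − 4) − 0 = 1, and there is no ∂_2, so H_1 ≅ Z.

H_0 = Z,  H_1 = Z.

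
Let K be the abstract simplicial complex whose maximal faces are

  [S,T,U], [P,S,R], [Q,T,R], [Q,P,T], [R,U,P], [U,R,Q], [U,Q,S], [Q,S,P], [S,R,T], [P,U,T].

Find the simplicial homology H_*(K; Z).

Order the vertices as P < Q < R < S < T < U. Listing each simplex with vertices in this order, K has dimension 2 with simplices:

  0-simplices (6): P, Q, R, S, T, U
  1-simplices (15): PQ, PR, PS, PT, PU, QR, QS, QT, QU, RS, RT, RU, ST, SU, TU
  2-simplices (10): PQS, PQT, PRS, PRU, PTU, QRT, QRU, QSU, RST, STU

giving chain groups C_0 ≅ Z^6, C_1 ≅ Z^15, C_2 ≅ Z^10.

The boundary map ∂_1: C_1 → C_0 sends each edge [p,q] (with p < q) to q − p. For instance
  ∂QU = U − Q.
As a 6×15 matrix over Z this has rank 5, with invariant factors (1,1,1,1,1).

Boundary ∂_2: C_2 → C_1 sends each 2-simplex [p,q,r] to [q,r] − [p,r] + [p,q]. For instance
  ∂PQT = QT − PT + PQ,
  ∂QSU = SU − QU + QS.
As a 15×10 matrix over Z this has rank 10, with invariant factors (1,1,1,1,1,1,1,1,1,2).

Reading off H_k = ker ∂_k / im ∂_{k+1}:

  H_0: rank C_0 − rank ∂_1 = 6 − 5 = 1, and the invariant factors of ∂_1 are all 1, so H_0 = Z.
  H_1: rank ker ∂_1 − rank ∂_2 = (15 − 5) − 10 = 0, and ∂_2 has invariant factor 2 > 1, so H_1 = Z/2Z.
  H_2: rank ker ∂_2 − rank ∂_3 = (10 − 10) − 0 = 0, and there is no ∂_3, so H_2 = 0.

As a check, the Euler characteristic is 6 − 15 + 10 = 1, which agrees with 1 − 0 + 0 = 1.
(K is a triangulation of the real projective plane RP^2.)

H_0 ≅ Z,  H_1 ≅ Z/2Z,  H_2 = 0.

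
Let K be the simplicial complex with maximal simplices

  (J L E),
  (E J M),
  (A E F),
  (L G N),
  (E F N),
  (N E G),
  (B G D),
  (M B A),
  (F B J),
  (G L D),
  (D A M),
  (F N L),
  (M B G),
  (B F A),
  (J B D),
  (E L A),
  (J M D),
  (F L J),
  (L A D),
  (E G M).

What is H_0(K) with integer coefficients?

H_0 = Z.

Take the total order A < B < D < E < F < G < J < L < M < N on the vertex set. Then K (dimension 2) consists of the simplices:

  0-simplices (10): A, B, D, E, F, G, J, L, M, N
  1-simplices (30): AB, AD, AE, AF, AL, AM, BD, BF, BG, BJ, BM, DG, DJ, DL, DM, EF, EG, EJ, EL, EM, EN, FJ, FL, FN, GL, GM, GN, JL, JM, LN
  2-simplices (20): ABF, ABM, ADL, ADM, AEF, AEL, BDG, BDJ, BFJ, BGM, DGL, DJM, EFN, EGM, EGN, EJL, EJM, FJL, FLN, GLN

Hence C_0 ≅ Z^10, C_1 ≅ Z^30, C_2 ≅ Z^20.

∂_1: C_1 → C_0 maps an edge to its endpoints' difference, ∂[p,q] = q − p. For instance
  ∂AM = M − A.
As a 10×30 matrix over Z this has rank 9, with invariant factors (1,1,1,1,1,1,1,1,1).

∂_2: C_2 → C_1 maps a triangle to the signed sum of its edges. For instance
  ∂ADL = DL − AL + AD,
  ∂EGN = GN − EN + EG.
This gives a 30×20 integer matrix of rank 20; reducing to Smith normal form yields diagonal entries (1,1,1,1,1,1,1,1,1,1,1,1,1,1,1,1,1,1,1,2).

From H_k ≅ ker(∂_k) / im(∂_{k+1}) we obtain:

  H_0: rank C_0 − rank ∂_1 = 10 − 9 = 1, and the invariant factors of ∂_1 are all 1, so H_0 = Z.

(K is a triangulation of the Klein bottle.)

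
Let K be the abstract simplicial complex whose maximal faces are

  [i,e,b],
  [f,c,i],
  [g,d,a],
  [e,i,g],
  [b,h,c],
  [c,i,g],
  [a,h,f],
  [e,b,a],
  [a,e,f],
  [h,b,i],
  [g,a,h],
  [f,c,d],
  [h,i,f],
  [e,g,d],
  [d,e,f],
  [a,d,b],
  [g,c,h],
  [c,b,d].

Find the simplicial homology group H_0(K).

We work with the vertex ordering a < b < c < d < e < f < g < h < i. The simplices of K, each written with vertices in increasing order, are:

  0-simplices (9): a, b, c, d, e, f, g, h, i
  1-simplices (27): ab, ad, ae, af, ag, ah, bc, bd, be, bh, bi, cd, cf, cg, ch, ci, de, df, dg, ef, eg, ei, fh, fi, gh, gi, hi
  2-simplices (18): abd, abe, adg, aef, afh, agh, bcd, bch, bei, bhi, cdf, cfi, cgh, cgi, def, deg, egi, fhi

so the chain groups are C_0 ≅ Z^9, C_1 ≅ Z^27, C_2 ≅ Z^18.

The boundary map ∂_1: C_1 → C_0 maps an edge to its endpoints' difference, ∂[p,q] = q − p.
The 9×27 boundary matrix has rank 8 and Smith normal form diag(1,1,1,1,1,1,1,1).

The boundary map ∂_2: C_2 → C_1 maps a triangle to the signed sum of its edges. For instance
  ∂bch = ch − bh + bc,
  ∂cfi = fi − ci + cf.
The resulting 27×18 matrix has rank 18, and its Smith normal form has invariant factors (1,1,1,1,1,1,1,1,1,1,1,1,1,1,1,1,1,2).

Reading off H_k = ker ∂_k / im ∂_{k+1}:

  H_0: rank C_0 − rank ∂_1 = 9 − 8 = 1, and the invariant factors of ∂_1 are all 1, so H_0 ≅ Z.

(K is a triangulation of the Klein bottle.)

H_0 ≅ Z.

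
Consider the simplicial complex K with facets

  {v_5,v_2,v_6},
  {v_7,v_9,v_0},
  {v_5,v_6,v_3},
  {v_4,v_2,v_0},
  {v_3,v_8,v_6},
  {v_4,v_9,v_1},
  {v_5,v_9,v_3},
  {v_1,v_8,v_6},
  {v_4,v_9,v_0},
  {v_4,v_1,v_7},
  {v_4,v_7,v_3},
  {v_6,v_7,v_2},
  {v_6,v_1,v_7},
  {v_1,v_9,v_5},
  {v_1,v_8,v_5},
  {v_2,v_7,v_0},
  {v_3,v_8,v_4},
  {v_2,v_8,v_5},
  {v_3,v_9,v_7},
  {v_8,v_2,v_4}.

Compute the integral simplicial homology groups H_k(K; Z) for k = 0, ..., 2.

Fix the vertex order v_0 < v_1 < v_2 < v_3 < v_4 < v_5 < v_6 < v_7 < v_8 < v_9 and write every simplex with vertices in increasing order. Then dim K = 2 and the simplices of K are:

  0-simplices (10): [v_0], [v_1], [v_2], [v_3], [v_4], [v_5], [v_6], [v_7], [v_8], [v_9]
  1-simplices (30): (30 of them)
  2-simplices (20): (20 of them)

giving chain groups C_0 ≅ Z^10, C_1 ≅ Z^30, C_2 ≅ Z^20.

Boundary ∂_1: C_1 → C_0 maps an edge to its endpoints' difference, ∂[p,q] = q − p.
As a 10×30 matrix over Z this has rank 9, with invariant factors (1,1,1,1,1,1,1,1,1).

∂_2: C_2 → C_1 maps a triangle to the signed sum of its edges. For instance
  ∂[v_1,v_5,v_8] = [v_5,v_8] − [v_1,v_8] + [v_1,v_5],
  ∂[v_1,v_6,v_7] = [v_6,v_7] − [v_1,v_7] + [v_1,v_6].
The resulting 30×20 matrix has rank 20, and its Smith normal form has invariant factors (1,1,1,1,1,1,1,1,1,1,1,1,1,1,1,1,1,1,1,2).

Computing H_k = (kernel of ∂_k) / (image of ∂_{k+1}):

  H_0: rank C_0 − rank ∂_1 = 10 − 9 = 1, and the invariant factors of ∂_1 are all 1, so H_0 ≅ Z.
  H_1: rank ker ∂_1 − rank ∂_2 = (30 − 9) − 20 = 1, and ∂_2 has invariant factor 2 > 1, so H_1 ≅ Z ⊕ Z/2.
  H_2: rank ker ∂_2 − rank ∂_3 = (20 − 20) − 0 = 0, and there is no ∂_3, so H_2 ≅ 0.

As a check, the Euler characteristic is 10 − 30 + 20 = 0, which agrees with 1 − 1 + 0 = 0.

H_0 = Z,  H_1 = Z ⊕ Z/2,  H_2 = 0.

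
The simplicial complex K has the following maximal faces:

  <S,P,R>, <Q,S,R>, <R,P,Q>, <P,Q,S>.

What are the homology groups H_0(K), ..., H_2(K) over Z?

Take the total order P < Q < R < S on the vertex set. Then K (dimension 2) consists of the simplices:

  0-simplices (4): P, Q, R, S
  1-simplices (6): PQ, PR, PS, QR, QS, RS
  2-simplices (4): PQR, PQS, PRS, QRS

Hence C_0 ≅ Z^4, C_1 ≅ Z^6, C_2 ≅ Z^4.

∂_1: C_1 → C_0 is given by ∂[p,q] = [q] − [p]. For instance
  ∂PS = S − P.
As a 4×6 matrix over Z this has rank 3, with invariant factors (1,1,1).

∂_2: C_2 → C_1 sends each 2-simplex [p,q,r] to [q,r] − [p,r] + [p,q]. For instance
  ∂PQS = QS − PS + PQ,
  ∂PRS = RS − PS + PR.
The resulting 6×4 matrix has rank 3, and its Smith normal form has invariant factors (1,1,1).

From H_k ≅ ker(∂_k) / im(∂_{k+1}) we obtain:

  H_0: rank C_0 − rank ∂_1 = 4 − 3 = 1, and the invariant factors of ∂_1 are all 1, so H_0 ≅ Z.
  H_1: rank ker ∂_1 − rank ∂_2 = (6 − 3) − 3 = 0, and the invariant factors of ∂_2 are all 1, so H_1 ≅ 0.
  H_2: rank ker ∂_2 − rank ∂_3 = (4 − 3) − 0 = 1, and there is no ∂_3, so H_2 ≅ Z.

As a check, the Euler characteristic is 4 − 6 + 4 = 2, which agrees with 1 − 0 + 1 = 2.
(K is a triangulation of the 2-sphere S^2.)

H_0 ≅ Z,  H_1 = 0,  H_2 ≅ Z.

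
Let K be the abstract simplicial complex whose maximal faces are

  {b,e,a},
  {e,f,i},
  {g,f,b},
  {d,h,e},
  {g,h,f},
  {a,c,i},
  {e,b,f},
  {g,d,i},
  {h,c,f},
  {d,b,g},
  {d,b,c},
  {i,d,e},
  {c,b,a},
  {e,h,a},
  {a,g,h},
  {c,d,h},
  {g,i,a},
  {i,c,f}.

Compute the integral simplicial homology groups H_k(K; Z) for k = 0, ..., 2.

We work with the vertex ordering a < b < c < d < e < f < g < h < i. The simplices of K, each written with vertices in increasing order, are:

  0-simplices (9): a, b, c, d, e, f, g, h, i
  1-simplices (27): ab, ac, ae, ag, ah, ai, bc, bd, be, bf, bg, cd, cf, ch, ci, de, dg, dh, di, ef, eh, ei, fg, fh, fi, gh, gi
  2-simplices (18): abc, abe, aci, aeh, agh, agi, bcd, bdg, bef, bfg, cdh, cfh, cfi, deh, dei, dgi, efi, fgh

Hence C_0 ≅ Z^9, C_1 ≅ Z^27, C_2 ≅ Z^18.

The boundary map ∂_1: C_1 → C_0 sends each edge [p,q] (with p < q) to q − p.
The 9×27 boundary matrix has rank 8 and Smith normal form diag(1,1,1,1,1,1,1,1).

Boundary ∂_2: C_2 → C_1 sends each 2-simplex [p,q,r] to [q,r] − [p,r] + [p,q]. For instance
  ∂cfi = fi − ci + cf,
  ∂bfg = fg − bg + bf.
The 27×18 boundary matrix has rank 17 and Smith normal form diag(1,1,1,1,1,1,1,1,1,1,1,1,1,1,1,1,1).

From H_k ≅ ker(∂_k) / im(∂_{k+1}) we obtain:

  H_0: rank C_0 − rank ∂_1 = 9 − 8 = 1, and the invariant factors of ∂_1 are all 1, so H_0 = Z.
  H_1: rank ker ∂_1 − rank ∂_2 = (27 − 8) − 17 = 2, and the invariant factors of ∂_2 are all 1, so H_1 = Z^2.
  H_2: rank ker ∂_2 − rank ∂_3 = (18 − 17) − 0 = 1, and there is no ∂_3, so H_2 = Z.

As a check, the Euler characteristic is 9 − 27 + 18 = 0, which agrees with 1 − 2 + 1 = 0.

H_0 = Z,  H_1 = Z^2,  H_2 = Z.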